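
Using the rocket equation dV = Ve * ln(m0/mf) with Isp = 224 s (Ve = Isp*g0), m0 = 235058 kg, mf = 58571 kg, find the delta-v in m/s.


Ve = 224 * 9.81 = 2197.44 m/s
dV = 2197.44 * ln(235058/58571) = 3054 m/s

3054 m/s


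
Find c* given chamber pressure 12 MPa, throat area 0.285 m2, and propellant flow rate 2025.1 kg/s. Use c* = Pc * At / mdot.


c* = 12e6 * 0.285 / 2025.1 = 1689 m/s

1689 m/s


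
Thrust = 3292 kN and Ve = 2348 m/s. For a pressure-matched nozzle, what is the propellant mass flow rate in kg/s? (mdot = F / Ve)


mdot = F / Ve = 3292000 / 2348 = 1402.0 kg/s

1402.0 kg/s


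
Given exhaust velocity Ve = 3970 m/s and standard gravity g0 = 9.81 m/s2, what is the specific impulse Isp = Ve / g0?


Isp = Ve / g0 = 3970 / 9.81 = 404.7 s

404.7 s


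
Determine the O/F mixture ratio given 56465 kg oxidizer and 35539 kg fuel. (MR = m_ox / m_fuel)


MR = 56465 / 35539 = 1.59

1.59


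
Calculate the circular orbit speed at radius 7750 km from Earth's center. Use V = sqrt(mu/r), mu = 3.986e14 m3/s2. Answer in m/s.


V = sqrt(3.986e14 / 7750000) = 7172 m/s

7172 m/s


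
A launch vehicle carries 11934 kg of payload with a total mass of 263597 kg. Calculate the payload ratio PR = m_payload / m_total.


PR = 11934 / 263597 = 0.0453

0.0453


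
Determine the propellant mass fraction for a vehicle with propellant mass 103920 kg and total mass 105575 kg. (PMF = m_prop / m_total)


PMF = 103920 / 105575 = 0.984

0.984


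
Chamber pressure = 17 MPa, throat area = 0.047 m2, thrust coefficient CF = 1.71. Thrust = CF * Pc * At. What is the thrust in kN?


F = 1.71 * 17e6 * 0.047 = 1.3663e+06 N = 1366.3 kN

1366.3 kN


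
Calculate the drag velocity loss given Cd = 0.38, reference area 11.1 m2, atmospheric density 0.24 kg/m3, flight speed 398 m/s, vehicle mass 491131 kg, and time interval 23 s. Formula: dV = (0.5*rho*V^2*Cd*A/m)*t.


D = 0.5 * 0.24 * 398^2 * 0.38 * 11.1 = 80177.77 N
a = 80177.77 / 491131 = 0.1633 m/s2
dV = 0.1633 * 23 = 3.8 m/s

3.8 m/s


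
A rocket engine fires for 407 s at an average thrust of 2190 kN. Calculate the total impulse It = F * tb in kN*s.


It = 2190 * 407 = 891330 kN*s

891330 kN*s


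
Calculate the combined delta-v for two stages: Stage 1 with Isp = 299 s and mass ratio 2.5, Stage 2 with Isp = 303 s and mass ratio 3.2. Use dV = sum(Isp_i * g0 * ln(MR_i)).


dV1 = 299 * 9.81 * ln(2.5) = 2687.7 m/s
dV2 = 303 * 9.81 * ln(3.2) = 3457.4 m/s
Total dV = 2687.7 + 3457.4 = 6145.1 m/s ~ 6145 m/s

6145 m/s


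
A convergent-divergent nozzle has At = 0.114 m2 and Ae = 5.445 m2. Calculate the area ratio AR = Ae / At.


AR = 5.445 / 0.114 = 47.8

47.8


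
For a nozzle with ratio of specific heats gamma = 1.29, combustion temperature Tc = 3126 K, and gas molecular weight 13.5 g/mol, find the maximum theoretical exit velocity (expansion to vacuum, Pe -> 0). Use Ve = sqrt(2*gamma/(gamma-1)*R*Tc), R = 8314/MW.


R = 8314 / 13.5 = 615.85 J/(kg.K)
Ve = sqrt(2 * 1.29 / (1.29 - 1) * 615.85 * 3126) = 4139 m/s

4139 m/s


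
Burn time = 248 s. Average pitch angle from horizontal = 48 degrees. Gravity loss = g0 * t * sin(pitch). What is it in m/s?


GL = 9.81 * 248 * sin(48 deg) = 1808 m/s

1808 m/s


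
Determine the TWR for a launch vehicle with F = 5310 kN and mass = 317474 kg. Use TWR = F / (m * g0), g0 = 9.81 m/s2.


TWR = 5310000 / (317474 * 9.81) = 1.7

1.7


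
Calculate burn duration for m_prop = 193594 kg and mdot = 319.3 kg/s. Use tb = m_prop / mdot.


tb = 193594 / 319.3 = 606.3 s

606.3 s


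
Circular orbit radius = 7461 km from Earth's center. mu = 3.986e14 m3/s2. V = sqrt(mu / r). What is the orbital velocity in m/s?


V = sqrt(3.986e14 / 7461000) = 7309 m/s

7309 m/s


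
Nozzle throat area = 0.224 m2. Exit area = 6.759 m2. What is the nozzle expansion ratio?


AR = 6.759 / 0.224 = 30.2

30.2


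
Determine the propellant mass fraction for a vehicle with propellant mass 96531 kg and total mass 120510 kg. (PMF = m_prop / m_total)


PMF = 96531 / 120510 = 0.801

0.801


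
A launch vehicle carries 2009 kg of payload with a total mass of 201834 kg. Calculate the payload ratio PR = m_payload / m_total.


PR = 2009 / 201834 = 0.01

0.01


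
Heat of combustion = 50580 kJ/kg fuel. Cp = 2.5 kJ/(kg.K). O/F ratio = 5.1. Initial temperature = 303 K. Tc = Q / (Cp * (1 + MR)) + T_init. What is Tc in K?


Tc = 50580 / (2.5 * (1 + 5.1)) + 303 = 3620 K

3620 K


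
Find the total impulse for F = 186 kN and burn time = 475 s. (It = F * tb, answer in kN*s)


It = 186 * 475 = 88350 kN*s

88350 kN*s


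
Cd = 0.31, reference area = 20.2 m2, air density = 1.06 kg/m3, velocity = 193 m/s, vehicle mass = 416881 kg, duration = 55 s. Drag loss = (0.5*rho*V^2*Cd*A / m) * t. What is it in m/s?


D = 0.5 * 1.06 * 193^2 * 0.31 * 20.2 = 123624.22 N
a = 123624.22 / 416881 = 0.2965 m/s2
dV = 0.2965 * 55 = 16.3 m/s

16.3 m/s


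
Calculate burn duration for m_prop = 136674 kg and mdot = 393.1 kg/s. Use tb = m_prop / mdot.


tb = 136674 / 393.1 = 347.7 s

347.7 s


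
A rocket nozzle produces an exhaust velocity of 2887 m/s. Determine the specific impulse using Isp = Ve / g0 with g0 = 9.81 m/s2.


Isp = Ve / g0 = 2887 / 9.81 = 294.3 s

294.3 s


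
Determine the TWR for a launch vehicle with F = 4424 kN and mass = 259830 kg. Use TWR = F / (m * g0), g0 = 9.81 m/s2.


TWR = 4424000 / (259830 * 9.81) = 1.74

1.74


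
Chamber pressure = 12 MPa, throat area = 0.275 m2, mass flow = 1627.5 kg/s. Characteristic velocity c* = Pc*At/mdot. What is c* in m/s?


c* = 12e6 * 0.275 / 1627.5 = 2028 m/s

2028 m/s


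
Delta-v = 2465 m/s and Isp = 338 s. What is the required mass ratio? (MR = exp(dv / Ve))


Ve = 338 * 9.81 = 3315.78 m/s
MR = exp(2465 / 3315.78) = 2.103

2.103


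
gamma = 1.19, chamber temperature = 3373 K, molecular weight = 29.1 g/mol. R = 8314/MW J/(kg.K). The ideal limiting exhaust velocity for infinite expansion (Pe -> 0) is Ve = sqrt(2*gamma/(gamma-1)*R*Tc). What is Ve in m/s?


R = 8314 / 29.1 = 285.7 J/(kg.K)
Ve = sqrt(2 * 1.19 / (1.19 - 1) * 285.7 * 3373) = 3474 m/s

3474 m/s


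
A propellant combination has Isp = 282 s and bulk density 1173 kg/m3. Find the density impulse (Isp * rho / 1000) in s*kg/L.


rho*Isp = 282 * 1173 / 1000 = 331 s*kg/L

331 s*kg/L


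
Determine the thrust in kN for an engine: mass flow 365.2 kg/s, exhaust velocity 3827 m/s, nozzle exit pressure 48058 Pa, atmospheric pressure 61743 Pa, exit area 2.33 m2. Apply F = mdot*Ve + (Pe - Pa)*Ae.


F = 365.2 * 3827 + (48058 - 61743) * 2.33 = 1.3657e+06 N = 1365.7 kN

1365.7 kN


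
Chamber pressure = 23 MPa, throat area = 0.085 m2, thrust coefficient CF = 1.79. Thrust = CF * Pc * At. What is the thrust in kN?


F = 1.79 * 23e6 * 0.085 = 3.4995e+06 N = 3499.5 kN

3499.5 kN


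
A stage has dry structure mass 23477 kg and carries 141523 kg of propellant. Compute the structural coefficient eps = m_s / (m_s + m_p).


eps = 23477 / (23477 + 141523) = 0.1423

0.1423


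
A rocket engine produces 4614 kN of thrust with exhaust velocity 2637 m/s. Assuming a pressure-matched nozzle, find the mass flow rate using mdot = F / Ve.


mdot = F / Ve = 4614000 / 2637 = 1749.7 kg/s

1749.7 kg/s


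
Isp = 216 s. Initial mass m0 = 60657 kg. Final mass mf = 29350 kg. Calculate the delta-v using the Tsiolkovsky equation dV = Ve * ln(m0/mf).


Ve = 216 * 9.81 = 2118.96 m/s
dV = 2118.96 * ln(60657/29350) = 1538 m/s

1538 m/s


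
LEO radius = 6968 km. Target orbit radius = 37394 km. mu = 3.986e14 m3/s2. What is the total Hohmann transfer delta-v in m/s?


V1 = sqrt(mu/r1) = 7563.36 m/s
dV1 = V1*(sqrt(2*r2/(r1+r2)) - 1) = 2256.95 m/s
V2 = sqrt(mu/r2) = 3264.88 m/s
dV2 = V2*(1 - sqrt(2*r1/(r1+r2))) = 1434.97 m/s
Total dV = 3692 m/s

3692 m/s


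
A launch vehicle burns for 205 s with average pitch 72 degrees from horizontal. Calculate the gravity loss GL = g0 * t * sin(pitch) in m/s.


GL = 9.81 * 205 * sin(72 deg) = 1913 m/s

1913 m/s


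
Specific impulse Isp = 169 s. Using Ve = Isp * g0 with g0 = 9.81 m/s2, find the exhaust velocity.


Ve = Isp * g0 = 169 * 9.81 = 1657.9 m/s

1657.9 m/s


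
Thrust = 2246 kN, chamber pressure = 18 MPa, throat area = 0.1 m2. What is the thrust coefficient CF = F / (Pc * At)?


CF = 2246000 / (18e6 * 0.1) = 1.25

1.25


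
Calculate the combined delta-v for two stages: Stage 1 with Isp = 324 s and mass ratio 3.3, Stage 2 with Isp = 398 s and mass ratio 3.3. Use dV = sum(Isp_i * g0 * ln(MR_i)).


dV1 = 324 * 9.81 * ln(3.3) = 3794.8 m/s
dV2 = 398 * 9.81 * ln(3.3) = 4661.5 m/s
Total dV = 3794.8 + 4661.5 = 8456.3 m/s ~ 8456 m/s

8456 m/s


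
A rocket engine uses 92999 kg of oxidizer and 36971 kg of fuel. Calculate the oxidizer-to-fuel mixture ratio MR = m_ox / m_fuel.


MR = 92999 / 36971 = 2.52

2.52


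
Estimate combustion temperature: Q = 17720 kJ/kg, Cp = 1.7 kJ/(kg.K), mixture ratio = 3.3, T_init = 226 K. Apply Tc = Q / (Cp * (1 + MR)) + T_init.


Tc = 17720 / (1.7 * (1 + 3.3)) + 226 = 2650 K

2650 K


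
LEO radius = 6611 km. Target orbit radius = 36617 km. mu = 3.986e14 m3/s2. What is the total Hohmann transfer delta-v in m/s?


V1 = sqrt(mu/r1) = 7764.89 m/s
dV1 = V1*(sqrt(2*r2/(r1+r2)) - 1) = 2341.8 m/s
V2 = sqrt(mu/r2) = 3299.34 m/s
dV2 = V2*(1 - sqrt(2*r1/(r1+r2))) = 1474.63 m/s
Total dV = 3816 m/s

3816 m/s


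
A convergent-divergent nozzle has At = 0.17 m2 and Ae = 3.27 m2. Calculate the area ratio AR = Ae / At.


AR = 3.27 / 0.17 = 19.2

19.2


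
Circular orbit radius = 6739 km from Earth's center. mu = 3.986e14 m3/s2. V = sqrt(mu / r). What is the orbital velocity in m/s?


V = sqrt(3.986e14 / 6739000) = 7691 m/s

7691 m/s


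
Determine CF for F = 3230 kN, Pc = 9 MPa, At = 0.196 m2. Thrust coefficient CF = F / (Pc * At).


CF = 3230000 / (9e6 * 0.196) = 1.83

1.83


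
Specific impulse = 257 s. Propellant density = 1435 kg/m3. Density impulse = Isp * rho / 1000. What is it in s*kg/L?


rho*Isp = 257 * 1435 / 1000 = 369 s*kg/L

369 s*kg/L


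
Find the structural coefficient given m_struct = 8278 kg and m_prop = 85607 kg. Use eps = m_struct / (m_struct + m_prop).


eps = 8278 / (8278 + 85607) = 0.0882

0.0882


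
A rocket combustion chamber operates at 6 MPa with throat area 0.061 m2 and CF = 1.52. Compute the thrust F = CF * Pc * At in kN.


F = 1.52 * 6e6 * 0.061 = 556320.0 N = 556.3 kN

556.3 kN


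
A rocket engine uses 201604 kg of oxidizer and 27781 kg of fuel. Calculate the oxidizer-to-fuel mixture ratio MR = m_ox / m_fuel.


MR = 201604 / 27781 = 7.26

7.26


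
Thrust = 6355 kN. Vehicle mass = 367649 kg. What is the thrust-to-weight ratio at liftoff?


TWR = 6355000 / (367649 * 9.81) = 1.76

1.76


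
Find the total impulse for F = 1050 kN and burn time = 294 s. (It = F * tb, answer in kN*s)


It = 1050 * 294 = 308700 kN*s

308700 kN*s


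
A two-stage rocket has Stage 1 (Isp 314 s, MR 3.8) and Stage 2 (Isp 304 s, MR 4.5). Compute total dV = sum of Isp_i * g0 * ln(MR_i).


dV1 = 314 * 9.81 * ln(3.8) = 4112.3 m/s
dV2 = 304 * 9.81 * ln(4.5) = 4485.5 m/s
Total dV = 4112.3 + 4485.5 = 8597.8 m/s ~ 8598 m/s

8598 m/s


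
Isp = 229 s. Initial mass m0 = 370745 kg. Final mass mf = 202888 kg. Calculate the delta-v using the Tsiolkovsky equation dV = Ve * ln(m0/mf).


Ve = 229 * 9.81 = 2246.49 m/s
dV = 2246.49 * ln(370745/202888) = 1354 m/s

1354 m/s


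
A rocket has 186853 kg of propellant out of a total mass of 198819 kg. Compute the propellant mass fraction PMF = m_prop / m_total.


PMF = 186853 / 198819 = 0.94

0.94


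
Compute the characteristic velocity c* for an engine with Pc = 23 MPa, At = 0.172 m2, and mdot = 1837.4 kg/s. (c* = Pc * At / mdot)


c* = 23e6 * 0.172 / 1837.4 = 2153 m/s

2153 m/s


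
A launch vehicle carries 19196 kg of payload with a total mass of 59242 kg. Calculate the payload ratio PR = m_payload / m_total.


PR = 19196 / 59242 = 0.324

0.324


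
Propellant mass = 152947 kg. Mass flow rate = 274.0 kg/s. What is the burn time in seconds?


tb = 152947 / 274.0 = 558.2 s

558.2 s


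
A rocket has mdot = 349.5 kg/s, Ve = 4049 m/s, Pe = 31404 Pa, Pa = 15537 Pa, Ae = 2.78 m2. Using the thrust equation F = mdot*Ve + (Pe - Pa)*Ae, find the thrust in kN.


F = 349.5 * 4049 + (31404 - 15537) * 2.78 = 1.4592e+06 N = 1459.2 kN

1459.2 kN


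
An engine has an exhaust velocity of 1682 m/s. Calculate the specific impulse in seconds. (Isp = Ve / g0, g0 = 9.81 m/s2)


Isp = Ve / g0 = 1682 / 9.81 = 171.5 s

171.5 s


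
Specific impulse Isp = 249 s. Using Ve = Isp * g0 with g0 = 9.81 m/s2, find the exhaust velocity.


Ve = Isp * g0 = 249 * 9.81 = 2442.7 m/s

2442.7 m/s


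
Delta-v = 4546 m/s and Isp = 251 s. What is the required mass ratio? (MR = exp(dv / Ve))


Ve = 251 * 9.81 = 2462.31 m/s
MR = exp(4546 / 2462.31) = 6.336

6.336


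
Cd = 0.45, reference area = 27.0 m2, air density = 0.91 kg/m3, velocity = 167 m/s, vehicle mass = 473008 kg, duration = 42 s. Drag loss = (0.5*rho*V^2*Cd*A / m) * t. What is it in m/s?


D = 0.5 * 0.91 * 167^2 * 0.45 * 27.0 = 154177.36 N
a = 154177.36 / 473008 = 0.326 m/s2
dV = 0.326 * 42 = 13.7 m/s

13.7 m/s


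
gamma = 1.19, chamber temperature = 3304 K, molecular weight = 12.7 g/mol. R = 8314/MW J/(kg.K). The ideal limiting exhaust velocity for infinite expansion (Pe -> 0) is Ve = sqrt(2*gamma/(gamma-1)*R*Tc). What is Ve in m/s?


R = 8314 / 12.7 = 654.65 J/(kg.K)
Ve = sqrt(2 * 1.19 / (1.19 - 1) * 654.65 * 3304) = 5205 m/s

5205 m/s


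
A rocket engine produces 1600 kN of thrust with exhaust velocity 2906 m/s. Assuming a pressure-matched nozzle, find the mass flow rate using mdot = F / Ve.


mdot = F / Ve = 1600000 / 2906 = 550.6 kg/s

550.6 kg/s


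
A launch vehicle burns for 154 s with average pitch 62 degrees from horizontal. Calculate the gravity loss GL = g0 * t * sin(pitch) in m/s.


GL = 9.81 * 154 * sin(62 deg) = 1334 m/s

1334 m/s


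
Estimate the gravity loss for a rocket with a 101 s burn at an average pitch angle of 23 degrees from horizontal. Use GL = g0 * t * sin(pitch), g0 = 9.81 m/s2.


GL = 9.81 * 101 * sin(23 deg) = 387 m/s

387 m/s


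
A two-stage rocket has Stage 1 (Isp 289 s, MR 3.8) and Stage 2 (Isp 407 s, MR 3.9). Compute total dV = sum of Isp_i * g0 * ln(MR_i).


dV1 = 289 * 9.81 * ln(3.8) = 3784.8 m/s
dV2 = 407 * 9.81 * ln(3.9) = 5433.9 m/s
Total dV = 3784.8 + 5433.9 = 9218.7 m/s ~ 9219 m/s

9219 m/s


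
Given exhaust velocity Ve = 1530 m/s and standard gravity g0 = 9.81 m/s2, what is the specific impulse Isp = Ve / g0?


Isp = Ve / g0 = 1530 / 9.81 = 156.0 s

156.0 s


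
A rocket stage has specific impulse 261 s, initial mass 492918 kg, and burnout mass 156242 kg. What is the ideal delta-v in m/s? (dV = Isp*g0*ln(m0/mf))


Ve = 261 * 9.81 = 2560.41 m/s
dV = 2560.41 * ln(492918/156242) = 2942 m/s

2942 m/s


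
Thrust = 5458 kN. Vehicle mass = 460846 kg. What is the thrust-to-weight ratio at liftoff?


TWR = 5458000 / (460846 * 9.81) = 1.21

1.21


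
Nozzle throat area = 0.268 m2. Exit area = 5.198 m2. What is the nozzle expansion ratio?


AR = 5.198 / 0.268 = 19.4

19.4


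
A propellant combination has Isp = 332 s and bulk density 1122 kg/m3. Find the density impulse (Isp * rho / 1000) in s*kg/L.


rho*Isp = 332 * 1122 / 1000 = 373 s*kg/L

373 s*kg/L


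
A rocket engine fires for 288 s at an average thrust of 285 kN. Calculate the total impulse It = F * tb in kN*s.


It = 285 * 288 = 82080 kN*s

82080 kN*s


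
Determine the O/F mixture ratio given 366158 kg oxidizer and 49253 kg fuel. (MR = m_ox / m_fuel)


MR = 366158 / 49253 = 7.43

7.43


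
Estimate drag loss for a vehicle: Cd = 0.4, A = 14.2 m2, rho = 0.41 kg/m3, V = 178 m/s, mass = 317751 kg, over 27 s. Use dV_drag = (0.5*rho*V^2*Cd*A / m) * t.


D = 0.5 * 0.41 * 178^2 * 0.4 * 14.2 = 36892.85 N
a = 36892.85 / 317751 = 0.1161 m/s2
dV = 0.1161 * 27 = 3.1 m/s

3.1 m/s


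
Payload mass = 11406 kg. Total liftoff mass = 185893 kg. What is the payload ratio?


PR = 11406 / 185893 = 0.0614

0.0614


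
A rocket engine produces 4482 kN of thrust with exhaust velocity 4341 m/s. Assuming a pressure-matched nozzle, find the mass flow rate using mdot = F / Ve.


mdot = F / Ve = 4482000 / 4341 = 1032.5 kg/s

1032.5 kg/s


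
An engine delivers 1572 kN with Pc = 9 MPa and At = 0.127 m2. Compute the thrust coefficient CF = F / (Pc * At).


CF = 1572000 / (9e6 * 0.127) = 1.38

1.38


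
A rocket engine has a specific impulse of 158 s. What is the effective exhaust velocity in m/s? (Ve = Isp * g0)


Ve = Isp * g0 = 158 * 9.81 = 1550.0 m/s

1550.0 m/s


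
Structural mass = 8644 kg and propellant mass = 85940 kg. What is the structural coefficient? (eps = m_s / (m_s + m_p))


eps = 8644 / (8644 + 85940) = 0.0914

0.0914


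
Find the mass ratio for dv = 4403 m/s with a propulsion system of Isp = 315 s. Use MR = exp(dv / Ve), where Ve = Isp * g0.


Ve = 315 * 9.81 = 3090.15 m/s
MR = exp(4403 / 3090.15) = 4.157

4.157


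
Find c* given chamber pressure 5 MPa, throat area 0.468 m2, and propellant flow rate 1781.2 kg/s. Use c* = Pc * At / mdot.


c* = 5e6 * 0.468 / 1781.2 = 1314 m/s

1314 m/s


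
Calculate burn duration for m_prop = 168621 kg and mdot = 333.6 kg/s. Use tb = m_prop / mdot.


tb = 168621 / 333.6 = 505.5 s

505.5 s


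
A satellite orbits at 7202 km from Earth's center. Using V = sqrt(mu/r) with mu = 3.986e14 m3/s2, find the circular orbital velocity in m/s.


V = sqrt(3.986e14 / 7202000) = 7439 m/s

7439 m/s


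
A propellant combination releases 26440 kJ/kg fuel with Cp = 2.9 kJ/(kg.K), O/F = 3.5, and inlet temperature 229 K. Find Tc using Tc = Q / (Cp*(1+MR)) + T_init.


Tc = 26440 / (2.9 * (1 + 3.5)) + 229 = 2255 K

2255 K


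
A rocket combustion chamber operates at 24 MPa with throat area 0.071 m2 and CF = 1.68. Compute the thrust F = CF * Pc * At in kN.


F = 1.68 * 24e6 * 0.071 = 2.8627e+06 N = 2862.7 kN

2862.7 kN


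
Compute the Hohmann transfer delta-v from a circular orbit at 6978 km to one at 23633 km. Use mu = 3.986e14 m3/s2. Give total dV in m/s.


V1 = sqrt(mu/r1) = 7557.94 m/s
dV1 = V1*(sqrt(2*r2/(r1+r2)) - 1) = 1833.65 m/s
V2 = sqrt(mu/r2) = 4106.85 m/s
dV2 = V2*(1 - sqrt(2*r1/(r1+r2))) = 1333.85 m/s
Total dV = 3167 m/s

3167 m/s


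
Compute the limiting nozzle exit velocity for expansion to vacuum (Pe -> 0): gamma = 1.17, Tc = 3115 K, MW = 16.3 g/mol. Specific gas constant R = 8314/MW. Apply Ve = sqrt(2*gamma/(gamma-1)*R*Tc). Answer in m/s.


R = 8314 / 16.3 = 510.06 J/(kg.K)
Ve = sqrt(2 * 1.17 / (1.17 - 1) * 510.06 * 3115) = 4677 m/s

4677 m/s


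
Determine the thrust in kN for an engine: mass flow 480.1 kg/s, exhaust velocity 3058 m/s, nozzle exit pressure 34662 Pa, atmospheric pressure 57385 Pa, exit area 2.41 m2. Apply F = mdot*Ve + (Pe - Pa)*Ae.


F = 480.1 * 3058 + (34662 - 57385) * 2.41 = 1.4134e+06 N = 1413.4 kN

1413.4 kN


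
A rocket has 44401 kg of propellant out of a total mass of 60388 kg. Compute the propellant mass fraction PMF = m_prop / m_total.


PMF = 44401 / 60388 = 0.735

0.735


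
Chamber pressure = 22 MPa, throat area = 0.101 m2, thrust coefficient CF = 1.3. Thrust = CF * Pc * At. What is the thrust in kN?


F = 1.3 * 22e6 * 0.101 = 2.8886e+06 N = 2888.6 kN

2888.6 kN


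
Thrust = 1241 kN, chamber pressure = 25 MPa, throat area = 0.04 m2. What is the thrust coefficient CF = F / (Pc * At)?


CF = 1241000 / (25e6 * 0.04) = 1.24

1.24


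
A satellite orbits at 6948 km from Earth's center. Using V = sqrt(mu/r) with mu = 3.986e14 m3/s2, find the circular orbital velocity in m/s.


V = sqrt(3.986e14 / 6948000) = 7574 m/s

7574 m/s


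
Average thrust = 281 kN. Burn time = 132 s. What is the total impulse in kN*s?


It = 281 * 132 = 37092 kN*s

37092 kN*s


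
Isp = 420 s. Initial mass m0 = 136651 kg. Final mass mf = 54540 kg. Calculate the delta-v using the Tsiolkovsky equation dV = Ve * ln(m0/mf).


Ve = 420 * 9.81 = 4120.2 m/s
dV = 4120.2 * ln(136651/54540) = 3784 m/s

3784 m/s


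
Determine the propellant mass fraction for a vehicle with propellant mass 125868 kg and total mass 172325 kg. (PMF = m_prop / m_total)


PMF = 125868 / 172325 = 0.73

0.73


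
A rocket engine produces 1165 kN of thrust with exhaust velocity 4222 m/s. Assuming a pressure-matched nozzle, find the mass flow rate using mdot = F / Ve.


mdot = F / Ve = 1165000 / 4222 = 275.9 kg/s

275.9 kg/s


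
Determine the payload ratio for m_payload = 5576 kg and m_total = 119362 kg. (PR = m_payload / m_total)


PR = 5576 / 119362 = 0.0467

0.0467


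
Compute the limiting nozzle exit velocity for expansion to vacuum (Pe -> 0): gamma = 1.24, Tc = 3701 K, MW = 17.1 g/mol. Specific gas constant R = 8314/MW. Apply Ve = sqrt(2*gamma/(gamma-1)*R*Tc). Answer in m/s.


R = 8314 / 17.1 = 486.2 J/(kg.K)
Ve = sqrt(2 * 1.24 / (1.24 - 1) * 486.2 * 3701) = 4312 m/s

4312 m/s


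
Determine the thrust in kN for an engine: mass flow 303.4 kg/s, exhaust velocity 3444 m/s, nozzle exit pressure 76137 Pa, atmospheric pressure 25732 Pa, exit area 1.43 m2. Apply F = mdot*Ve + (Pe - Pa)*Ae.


F = 303.4 * 3444 + (76137 - 25732) * 1.43 = 1.1170e+06 N = 1117.0 kN

1117.0 kN


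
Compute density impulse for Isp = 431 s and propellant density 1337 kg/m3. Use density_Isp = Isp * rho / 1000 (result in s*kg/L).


rho*Isp = 431 * 1337 / 1000 = 576 s*kg/L

576 s*kg/L


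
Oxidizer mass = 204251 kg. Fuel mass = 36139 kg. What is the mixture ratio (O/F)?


MR = 204251 / 36139 = 5.65

5.65


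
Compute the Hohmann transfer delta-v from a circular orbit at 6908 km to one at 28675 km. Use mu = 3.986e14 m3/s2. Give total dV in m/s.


V1 = sqrt(mu/r1) = 7596.13 m/s
dV1 = V1*(sqrt(2*r2/(r1+r2)) - 1) = 2047.44 m/s
V2 = sqrt(mu/r2) = 3728.35 m/s
dV2 = V2*(1 - sqrt(2*r1/(r1+r2))) = 1405.15 m/s
Total dV = 3453 m/s

3453 m/s


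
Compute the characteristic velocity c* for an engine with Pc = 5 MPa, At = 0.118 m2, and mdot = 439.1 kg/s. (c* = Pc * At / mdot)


c* = 5e6 * 0.118 / 439.1 = 1344 m/s

1344 m/s


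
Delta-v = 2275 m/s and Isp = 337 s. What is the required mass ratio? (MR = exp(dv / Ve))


Ve = 337 * 9.81 = 3305.97 m/s
MR = exp(2275 / 3305.97) = 1.99

1.99


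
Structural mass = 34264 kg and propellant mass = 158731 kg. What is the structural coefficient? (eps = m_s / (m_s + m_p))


eps = 34264 / (34264 + 158731) = 0.1775

0.1775


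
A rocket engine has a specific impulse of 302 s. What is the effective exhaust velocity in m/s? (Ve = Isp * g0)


Ve = Isp * g0 = 302 * 9.81 = 2962.6 m/s

2962.6 m/s


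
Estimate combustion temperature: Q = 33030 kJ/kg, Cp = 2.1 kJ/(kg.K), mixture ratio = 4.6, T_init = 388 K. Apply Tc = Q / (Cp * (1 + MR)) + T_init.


Tc = 33030 / (2.1 * (1 + 4.6)) + 388 = 3197 K

3197 K


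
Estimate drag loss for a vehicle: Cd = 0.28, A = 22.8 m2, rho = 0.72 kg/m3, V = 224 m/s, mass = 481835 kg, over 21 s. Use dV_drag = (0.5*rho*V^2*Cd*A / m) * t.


D = 0.5 * 0.72 * 224^2 * 0.28 * 22.8 = 115316.49 N
a = 115316.49 / 481835 = 0.2393 m/s2
dV = 0.2393 * 21 = 5.0 m/s

5.0 m/s


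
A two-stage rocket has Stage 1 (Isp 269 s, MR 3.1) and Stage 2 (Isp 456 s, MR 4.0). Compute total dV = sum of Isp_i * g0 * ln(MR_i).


dV1 = 269 * 9.81 * ln(3.1) = 2985.6 m/s
dV2 = 456 * 9.81 * ln(4.0) = 6201.4 m/s
Total dV = 2985.6 + 6201.4 = 9187.0 m/s ~ 9187 m/s

9187 m/s


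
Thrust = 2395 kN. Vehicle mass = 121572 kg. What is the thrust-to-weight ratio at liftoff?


TWR = 2395000 / (121572 * 9.81) = 2.01

2.01


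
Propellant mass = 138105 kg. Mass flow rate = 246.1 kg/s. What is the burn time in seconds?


tb = 138105 / 246.1 = 561.2 s

561.2 s


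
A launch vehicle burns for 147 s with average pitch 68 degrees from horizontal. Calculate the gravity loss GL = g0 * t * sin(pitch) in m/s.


GL = 9.81 * 147 * sin(68 deg) = 1337 m/s

1337 m/s


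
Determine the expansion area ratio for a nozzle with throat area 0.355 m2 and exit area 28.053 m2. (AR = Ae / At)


AR = 28.053 / 0.355 = 79.0

79.0


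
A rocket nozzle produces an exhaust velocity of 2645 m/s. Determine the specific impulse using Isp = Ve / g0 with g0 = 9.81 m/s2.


Isp = Ve / g0 = 2645 / 9.81 = 269.6 s

269.6 s


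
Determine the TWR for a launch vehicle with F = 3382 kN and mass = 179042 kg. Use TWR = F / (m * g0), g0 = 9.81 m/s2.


TWR = 3382000 / (179042 * 9.81) = 1.93

1.93


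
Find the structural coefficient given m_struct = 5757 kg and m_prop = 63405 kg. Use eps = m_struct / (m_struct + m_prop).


eps = 5757 / (5757 + 63405) = 0.0832

0.0832


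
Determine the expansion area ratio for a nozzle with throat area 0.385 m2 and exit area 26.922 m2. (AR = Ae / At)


AR = 26.922 / 0.385 = 69.9

69.9


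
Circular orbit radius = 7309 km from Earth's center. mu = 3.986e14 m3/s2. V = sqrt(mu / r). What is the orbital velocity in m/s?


V = sqrt(3.986e14 / 7309000) = 7385 m/s

7385 m/s


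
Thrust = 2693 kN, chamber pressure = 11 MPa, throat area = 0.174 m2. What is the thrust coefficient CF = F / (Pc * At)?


CF = 2693000 / (11e6 * 0.174) = 1.41

1.41


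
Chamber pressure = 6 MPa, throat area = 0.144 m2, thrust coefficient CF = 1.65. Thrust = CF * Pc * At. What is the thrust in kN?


F = 1.65 * 6e6 * 0.144 = 1.4256e+06 N = 1425.6 kN

1425.6 kN


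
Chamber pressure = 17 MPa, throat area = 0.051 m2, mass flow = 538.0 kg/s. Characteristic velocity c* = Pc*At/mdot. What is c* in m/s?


c* = 17e6 * 0.051 / 538.0 = 1612 m/s

1612 m/s


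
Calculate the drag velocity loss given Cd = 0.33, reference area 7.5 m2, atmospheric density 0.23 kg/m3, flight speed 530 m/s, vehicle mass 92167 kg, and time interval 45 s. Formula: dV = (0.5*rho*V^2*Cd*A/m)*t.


D = 0.5 * 0.23 * 530^2 * 0.33 * 7.5 = 79951.16 N
a = 79951.16 / 92167 = 0.8675 m/s2
dV = 0.8675 * 45 = 39.0 m/s

39.0 m/s


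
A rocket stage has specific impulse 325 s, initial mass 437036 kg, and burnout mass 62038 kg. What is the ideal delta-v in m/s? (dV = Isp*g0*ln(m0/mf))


Ve = 325 * 9.81 = 3188.25 m/s
dV = 3188.25 * ln(437036/62038) = 6224 m/s

6224 m/s


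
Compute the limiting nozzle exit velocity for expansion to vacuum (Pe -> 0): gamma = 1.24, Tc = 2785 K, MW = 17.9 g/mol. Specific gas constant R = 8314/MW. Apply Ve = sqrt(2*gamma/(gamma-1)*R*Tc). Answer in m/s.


R = 8314 / 17.9 = 464.47 J/(kg.K)
Ve = sqrt(2 * 1.24 / (1.24 - 1) * 464.47 * 2785) = 3656 m/s

3656 m/s


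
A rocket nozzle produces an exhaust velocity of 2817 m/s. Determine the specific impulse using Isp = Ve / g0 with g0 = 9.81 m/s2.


Isp = Ve / g0 = 2817 / 9.81 = 287.2 s

287.2 s


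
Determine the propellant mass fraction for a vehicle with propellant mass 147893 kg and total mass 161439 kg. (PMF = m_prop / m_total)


PMF = 147893 / 161439 = 0.916

0.916


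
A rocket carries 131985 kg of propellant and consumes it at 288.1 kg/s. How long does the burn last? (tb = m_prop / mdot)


tb = 131985 / 288.1 = 458.1 s

458.1 s


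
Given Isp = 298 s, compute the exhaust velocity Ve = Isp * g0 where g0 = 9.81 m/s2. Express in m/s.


Ve = Isp * g0 = 298 * 9.81 = 2923.4 m/s

2923.4 m/s


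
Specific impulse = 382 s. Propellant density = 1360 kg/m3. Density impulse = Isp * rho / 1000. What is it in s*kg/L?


rho*Isp = 382 * 1360 / 1000 = 520 s*kg/L

520 s*kg/L


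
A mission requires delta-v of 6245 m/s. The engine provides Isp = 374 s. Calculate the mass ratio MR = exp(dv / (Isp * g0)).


Ve = 374 * 9.81 = 3668.94 m/s
MR = exp(6245 / 3668.94) = 5.486

5.486


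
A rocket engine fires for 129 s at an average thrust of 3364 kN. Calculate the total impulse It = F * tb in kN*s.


It = 3364 * 129 = 433956 kN*s

433956 kN*s


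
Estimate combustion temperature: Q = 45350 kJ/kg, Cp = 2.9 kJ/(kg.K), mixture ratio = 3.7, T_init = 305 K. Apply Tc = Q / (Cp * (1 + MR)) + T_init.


Tc = 45350 / (2.9 * (1 + 3.7)) + 305 = 3632 K

3632 K


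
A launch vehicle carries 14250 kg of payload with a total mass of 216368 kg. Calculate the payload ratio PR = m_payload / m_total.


PR = 14250 / 216368 = 0.0659

0.0659


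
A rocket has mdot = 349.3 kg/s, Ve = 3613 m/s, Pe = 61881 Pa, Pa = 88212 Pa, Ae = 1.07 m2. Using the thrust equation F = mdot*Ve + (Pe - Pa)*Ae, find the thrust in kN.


F = 349.3 * 3613 + (61881 - 88212) * 1.07 = 1.2338e+06 N = 1233.8 kN

1233.8 kN


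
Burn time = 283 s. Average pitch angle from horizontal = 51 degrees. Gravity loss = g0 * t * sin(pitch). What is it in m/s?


GL = 9.81 * 283 * sin(51 deg) = 2158 m/s

2158 m/s


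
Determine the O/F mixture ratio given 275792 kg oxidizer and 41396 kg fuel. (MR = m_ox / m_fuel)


MR = 275792 / 41396 = 6.66

6.66


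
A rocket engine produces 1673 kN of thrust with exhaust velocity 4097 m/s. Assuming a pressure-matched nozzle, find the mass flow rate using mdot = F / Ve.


mdot = F / Ve = 1673000 / 4097 = 408.3 kg/s

408.3 kg/s


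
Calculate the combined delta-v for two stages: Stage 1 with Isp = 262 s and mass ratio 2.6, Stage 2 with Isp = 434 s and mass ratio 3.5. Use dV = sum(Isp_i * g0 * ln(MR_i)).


dV1 = 262 * 9.81 * ln(2.6) = 2455.9 m/s
dV2 = 434 * 9.81 * ln(3.5) = 5333.7 m/s
Total dV = 2455.9 + 5333.7 = 7789.6 m/s ~ 7790 m/s

7790 m/s


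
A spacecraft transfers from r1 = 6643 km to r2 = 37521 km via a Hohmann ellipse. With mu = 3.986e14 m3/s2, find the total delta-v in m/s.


V1 = sqrt(mu/r1) = 7746.16 m/s
dV1 = V1*(sqrt(2*r2/(r1+r2)) - 1) = 2351.12 m/s
V2 = sqrt(mu/r2) = 3259.35 m/s
dV2 = V2*(1 - sqrt(2*r1/(r1+r2))) = 1471.65 m/s
Total dV = 3823 m/s

3823 m/s


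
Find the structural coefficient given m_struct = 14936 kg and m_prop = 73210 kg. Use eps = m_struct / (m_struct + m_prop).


eps = 14936 / (14936 + 73210) = 0.1694

0.1694


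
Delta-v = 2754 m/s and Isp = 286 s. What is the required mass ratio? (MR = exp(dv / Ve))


Ve = 286 * 9.81 = 2805.66 m/s
MR = exp(2754 / 2805.66) = 2.669

2.669


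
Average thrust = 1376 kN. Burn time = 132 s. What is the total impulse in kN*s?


It = 1376 * 132 = 181632 kN*s

181632 kN*s


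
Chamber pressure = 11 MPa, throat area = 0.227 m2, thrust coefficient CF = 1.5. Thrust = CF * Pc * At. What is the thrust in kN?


F = 1.5 * 11e6 * 0.227 = 3.7455e+06 N = 3745.5 kN

3745.5 kN


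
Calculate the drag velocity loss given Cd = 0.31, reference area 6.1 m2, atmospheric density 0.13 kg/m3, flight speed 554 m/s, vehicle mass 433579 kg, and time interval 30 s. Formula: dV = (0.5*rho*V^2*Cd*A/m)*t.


D = 0.5 * 0.13 * 554^2 * 0.31 * 6.1 = 37724.58 N
a = 37724.58 / 433579 = 0.087 m/s2
dV = 0.087 * 30 = 2.6 m/s

2.6 m/s


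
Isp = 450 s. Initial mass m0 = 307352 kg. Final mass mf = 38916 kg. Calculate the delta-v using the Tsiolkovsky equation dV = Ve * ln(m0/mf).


Ve = 450 * 9.81 = 4414.5 m/s
dV = 4414.5 * ln(307352/38916) = 9123 m/s

9123 m/s


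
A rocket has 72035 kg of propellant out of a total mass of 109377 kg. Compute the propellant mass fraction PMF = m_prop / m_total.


PMF = 72035 / 109377 = 0.659

0.659


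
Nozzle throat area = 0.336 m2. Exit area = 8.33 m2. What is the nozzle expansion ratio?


AR = 8.33 / 0.336 = 24.8

24.8


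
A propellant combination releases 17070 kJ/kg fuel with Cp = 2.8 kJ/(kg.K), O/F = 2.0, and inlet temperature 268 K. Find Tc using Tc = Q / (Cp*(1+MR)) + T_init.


Tc = 17070 / (2.8 * (1 + 2.0)) + 268 = 2300 K

2300 K


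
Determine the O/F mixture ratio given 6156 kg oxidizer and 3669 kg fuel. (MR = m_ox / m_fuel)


MR = 6156 / 3669 = 1.68

1.68


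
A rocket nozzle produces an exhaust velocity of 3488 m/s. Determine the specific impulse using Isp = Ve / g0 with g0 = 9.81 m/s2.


Isp = Ve / g0 = 3488 / 9.81 = 355.6 s

355.6 s


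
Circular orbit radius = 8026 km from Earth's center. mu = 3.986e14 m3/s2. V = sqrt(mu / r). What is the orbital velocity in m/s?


V = sqrt(3.986e14 / 8026000) = 7047 m/s

7047 m/s


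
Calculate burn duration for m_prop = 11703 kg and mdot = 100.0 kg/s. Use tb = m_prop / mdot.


tb = 11703 / 100.0 = 117.0 s

117.0 s


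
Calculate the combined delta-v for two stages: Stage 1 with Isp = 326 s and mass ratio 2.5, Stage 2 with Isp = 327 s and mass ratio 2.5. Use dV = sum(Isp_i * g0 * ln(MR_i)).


dV1 = 326 * 9.81 * ln(2.5) = 2930.4 m/s
dV2 = 327 * 9.81 * ln(2.5) = 2939.3 m/s
Total dV = 2930.4 + 2939.3 = 5869.7 m/s ~ 5870 m/s

5870 m/s


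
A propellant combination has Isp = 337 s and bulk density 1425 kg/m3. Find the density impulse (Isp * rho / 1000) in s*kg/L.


rho*Isp = 337 * 1425 / 1000 = 480 s*kg/L

480 s*kg/L


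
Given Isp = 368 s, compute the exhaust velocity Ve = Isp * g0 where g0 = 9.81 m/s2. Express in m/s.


Ve = Isp * g0 = 368 * 9.81 = 3610.1 m/s

3610.1 m/s


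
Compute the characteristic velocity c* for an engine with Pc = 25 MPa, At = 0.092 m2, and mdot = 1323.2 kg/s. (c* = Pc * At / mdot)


c* = 25e6 * 0.092 / 1323.2 = 1738 m/s

1738 m/s


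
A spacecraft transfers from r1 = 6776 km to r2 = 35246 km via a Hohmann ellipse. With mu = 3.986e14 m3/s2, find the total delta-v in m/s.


V1 = sqrt(mu/r1) = 7669.76 m/s
dV1 = V1*(sqrt(2*r2/(r1+r2)) - 1) = 2263.99 m/s
V2 = sqrt(mu/r2) = 3362.9 m/s
dV2 = V2*(1 - sqrt(2*r1/(r1+r2))) = 1453.15 m/s
Total dV = 3717 m/s

3717 m/s


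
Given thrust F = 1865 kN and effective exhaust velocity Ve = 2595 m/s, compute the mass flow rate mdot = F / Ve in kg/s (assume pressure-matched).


mdot = F / Ve = 1865000 / 2595 = 718.7 kg/s

718.7 kg/s


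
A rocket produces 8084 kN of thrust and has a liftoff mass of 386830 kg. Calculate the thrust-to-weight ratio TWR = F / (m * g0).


TWR = 8084000 / (386830 * 9.81) = 2.13

2.13


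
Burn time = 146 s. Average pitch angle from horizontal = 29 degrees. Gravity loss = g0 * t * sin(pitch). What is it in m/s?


GL = 9.81 * 146 * sin(29 deg) = 694 m/s

694 m/s


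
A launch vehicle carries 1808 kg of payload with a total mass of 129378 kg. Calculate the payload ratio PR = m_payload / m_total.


PR = 1808 / 129378 = 0.014

0.014


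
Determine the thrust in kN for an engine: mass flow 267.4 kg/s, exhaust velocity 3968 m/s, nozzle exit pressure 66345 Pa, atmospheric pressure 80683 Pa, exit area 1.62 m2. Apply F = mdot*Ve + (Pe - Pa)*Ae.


F = 267.4 * 3968 + (66345 - 80683) * 1.62 = 1.0378e+06 N = 1037.8 kN

1037.8 kN


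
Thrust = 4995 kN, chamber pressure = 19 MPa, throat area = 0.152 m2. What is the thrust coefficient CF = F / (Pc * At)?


CF = 4995000 / (19e6 * 0.152) = 1.73

1.73


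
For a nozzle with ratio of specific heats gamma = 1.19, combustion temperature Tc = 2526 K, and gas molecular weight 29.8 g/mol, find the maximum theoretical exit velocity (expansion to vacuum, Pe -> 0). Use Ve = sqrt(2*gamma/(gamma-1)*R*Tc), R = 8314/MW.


R = 8314 / 29.8 = 278.99 J/(kg.K)
Ve = sqrt(2 * 1.19 / (1.19 - 1) * 278.99 * 2526) = 2971 m/s

2971 m/s


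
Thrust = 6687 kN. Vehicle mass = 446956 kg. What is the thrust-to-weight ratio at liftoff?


TWR = 6687000 / (446956 * 9.81) = 1.53

1.53


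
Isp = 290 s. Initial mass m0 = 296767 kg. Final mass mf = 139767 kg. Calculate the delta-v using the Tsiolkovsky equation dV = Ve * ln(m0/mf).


Ve = 290 * 9.81 = 2844.9 m/s
dV = 2844.9 * ln(296767/139767) = 2142 m/s

2142 m/s


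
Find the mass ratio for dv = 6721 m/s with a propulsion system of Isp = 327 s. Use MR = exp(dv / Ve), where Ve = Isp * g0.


Ve = 327 * 9.81 = 3207.87 m/s
MR = exp(6721 / 3207.87) = 8.127

8.127


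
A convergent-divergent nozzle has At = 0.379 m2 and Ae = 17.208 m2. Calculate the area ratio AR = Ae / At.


AR = 17.208 / 0.379 = 45.4

45.4


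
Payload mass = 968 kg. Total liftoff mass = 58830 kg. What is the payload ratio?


PR = 968 / 58830 = 0.0165

0.0165


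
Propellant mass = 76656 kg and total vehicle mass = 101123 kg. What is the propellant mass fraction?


PMF = 76656 / 101123 = 0.758

0.758


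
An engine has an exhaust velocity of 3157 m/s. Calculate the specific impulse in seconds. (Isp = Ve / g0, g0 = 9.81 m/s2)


Isp = Ve / g0 = 3157 / 9.81 = 321.8 s

321.8 s


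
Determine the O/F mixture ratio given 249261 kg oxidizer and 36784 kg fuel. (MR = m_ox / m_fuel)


MR = 249261 / 36784 = 6.78

6.78


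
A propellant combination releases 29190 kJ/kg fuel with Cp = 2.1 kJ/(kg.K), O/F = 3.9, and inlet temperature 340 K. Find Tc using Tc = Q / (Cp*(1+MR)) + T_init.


Tc = 29190 / (2.1 * (1 + 3.9)) + 340 = 3177 K

3177 K


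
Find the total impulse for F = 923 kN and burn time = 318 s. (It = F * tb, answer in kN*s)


It = 923 * 318 = 293514 kN*s

293514 kN*s


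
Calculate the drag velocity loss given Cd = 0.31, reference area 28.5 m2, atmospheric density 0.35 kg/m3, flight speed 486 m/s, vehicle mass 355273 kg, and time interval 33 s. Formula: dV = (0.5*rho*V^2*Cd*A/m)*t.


D = 0.5 * 0.35 * 486^2 * 0.31 * 28.5 = 365188.54 N
a = 365188.54 / 355273 = 1.0279 m/s2
dV = 1.0279 * 33 = 33.9 m/s

33.9 m/s


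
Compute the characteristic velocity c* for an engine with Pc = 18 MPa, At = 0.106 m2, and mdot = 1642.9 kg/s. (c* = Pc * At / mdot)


c* = 18e6 * 0.106 / 1642.9 = 1161 m/s

1161 m/s


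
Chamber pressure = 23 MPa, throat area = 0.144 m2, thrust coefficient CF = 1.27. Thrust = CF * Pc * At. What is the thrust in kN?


F = 1.27 * 23e6 * 0.144 = 4.2062e+06 N = 4206.2 kN

4206.2 kN


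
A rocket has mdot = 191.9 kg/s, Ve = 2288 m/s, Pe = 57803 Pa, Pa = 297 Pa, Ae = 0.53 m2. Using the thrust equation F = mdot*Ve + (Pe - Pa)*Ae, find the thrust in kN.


F = 191.9 * 2288 + (57803 - 297) * 0.53 = 469545.0 N = 469.5 kN

469.5 kN


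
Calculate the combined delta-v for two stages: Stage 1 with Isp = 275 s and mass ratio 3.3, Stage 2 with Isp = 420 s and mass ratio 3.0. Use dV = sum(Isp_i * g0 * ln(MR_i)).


dV1 = 275 * 9.81 * ln(3.3) = 3220.9 m/s
dV2 = 420 * 9.81 * ln(3.0) = 4526.5 m/s
Total dV = 3220.9 + 4526.5 = 7747.4 m/s ~ 7747 m/s

7747 m/s


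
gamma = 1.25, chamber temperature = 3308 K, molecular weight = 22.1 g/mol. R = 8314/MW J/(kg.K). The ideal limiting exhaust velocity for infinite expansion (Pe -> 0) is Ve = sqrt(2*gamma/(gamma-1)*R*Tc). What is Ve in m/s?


R = 8314 / 22.1 = 376.2 J/(kg.K)
Ve = sqrt(2 * 1.25 / (1.25 - 1) * 376.2 * 3308) = 3528 m/s

3528 m/s


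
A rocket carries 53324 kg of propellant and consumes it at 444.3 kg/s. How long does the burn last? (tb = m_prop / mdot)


tb = 53324 / 444.3 = 120.0 s

120.0 s


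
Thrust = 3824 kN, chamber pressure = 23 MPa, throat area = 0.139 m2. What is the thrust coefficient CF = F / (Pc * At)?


CF = 3824000 / (23e6 * 0.139) = 1.2

1.2


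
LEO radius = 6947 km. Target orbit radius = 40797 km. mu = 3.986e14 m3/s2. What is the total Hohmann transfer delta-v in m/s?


V1 = sqrt(mu/r1) = 7574.78 m/s
dV1 = V1*(sqrt(2*r2/(r1+r2)) - 1) = 2327.6 m/s
V2 = sqrt(mu/r2) = 3125.75 m/s
dV2 = V2*(1 - sqrt(2*r1/(r1+r2))) = 1439.55 m/s
Total dV = 3767 m/s

3767 m/s


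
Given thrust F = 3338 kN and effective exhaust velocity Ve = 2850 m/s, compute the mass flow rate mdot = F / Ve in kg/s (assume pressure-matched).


mdot = F / Ve = 3338000 / 2850 = 1171.2 kg/s

1171.2 kg/s


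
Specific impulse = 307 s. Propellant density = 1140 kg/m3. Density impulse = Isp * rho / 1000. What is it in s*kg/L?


rho*Isp = 307 * 1140 / 1000 = 350 s*kg/L

350 s*kg/L


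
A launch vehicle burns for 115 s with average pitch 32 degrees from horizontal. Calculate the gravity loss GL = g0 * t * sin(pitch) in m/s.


GL = 9.81 * 115 * sin(32 deg) = 598 m/s

598 m/s
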